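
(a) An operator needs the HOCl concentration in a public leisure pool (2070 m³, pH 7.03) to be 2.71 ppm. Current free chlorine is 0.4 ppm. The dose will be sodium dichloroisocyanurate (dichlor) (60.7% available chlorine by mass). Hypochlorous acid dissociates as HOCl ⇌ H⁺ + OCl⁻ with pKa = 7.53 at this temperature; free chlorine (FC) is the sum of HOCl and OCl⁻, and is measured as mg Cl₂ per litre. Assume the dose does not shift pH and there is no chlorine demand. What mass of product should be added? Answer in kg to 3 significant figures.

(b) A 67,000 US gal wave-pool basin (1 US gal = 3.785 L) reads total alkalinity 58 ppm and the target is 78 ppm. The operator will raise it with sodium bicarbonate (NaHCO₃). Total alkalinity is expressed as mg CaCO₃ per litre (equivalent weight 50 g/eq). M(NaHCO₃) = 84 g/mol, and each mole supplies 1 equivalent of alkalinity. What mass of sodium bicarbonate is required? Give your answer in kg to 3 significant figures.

(a) 10.8 kg; (b) 8.52 kg

(a) Volume: 2070 m³ = 2,070,000 L.
(a) [OCl⁻]/[HOCl] = 10^(pH − pKa) = 10^(7.03 − 7.53) = 0.3162; fraction as HOCl = 1/(1 + 0.3162) = 0.7597.
(a) Free chlorine required for 2.71 ppm HOCl: 2.71 / 0.7597 = 3.567 ppm.
(a) FC to add: 3.567 − 0.4 = 3.167 mg/L as Cl₂.
(a) Cl₂ equivalent: 3.167 mg/L × 2,070,000 L = 6556 g.
(a) Product at 60.7% available Cl: 6556 / 0.607 = 10,800 g.

(b) Volume: 67,000 US gal × 3.785 L/gal = 253,595 L.
(b) Alkalinity to add: (78 − 58) = 20 mg/L as CaCO₃ × 253,595 L = 5072 g as CaCO₃.
(b) Equivalents: 5072 g ÷ 50 g/eq = 101.4 eq.
(b) NaHCO₃ supplies 1 eq per mole → 101.4 mol.
(b) Mass: 101.4 mol × 84 g/mol = 8521 g.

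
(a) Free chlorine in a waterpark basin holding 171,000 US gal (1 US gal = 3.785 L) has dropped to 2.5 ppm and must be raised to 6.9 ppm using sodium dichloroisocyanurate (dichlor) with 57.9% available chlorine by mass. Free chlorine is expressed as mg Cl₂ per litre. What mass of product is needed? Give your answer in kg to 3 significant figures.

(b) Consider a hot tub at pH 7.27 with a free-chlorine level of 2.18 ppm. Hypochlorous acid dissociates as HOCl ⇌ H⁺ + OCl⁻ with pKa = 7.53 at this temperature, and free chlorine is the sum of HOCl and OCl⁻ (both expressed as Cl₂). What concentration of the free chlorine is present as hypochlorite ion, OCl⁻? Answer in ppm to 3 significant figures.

(a) Volume: 171,000 US gal × 3.785 L/gal = 647,235 L.
(a) Chlorine deficit: 6.9 − 2.5 = 4.4 ppm = 4.4 mg/L as Cl₂.
(a) Cl₂ equivalent needed: 4.4 mg/L × 647,235 L = 2,848,000 mg = 2848 g.
(a) Product at 57.9% available chlorine: 2848 / 0.579 = 4919 g.

(b) [OCl⁻]/[HOCl] = 10^(pH − pKa) = 10^(7.27 − 7.53) = 10^-0.26 = 0.5495.
(b) Fraction as HOCl = 1 / (1 + 0.5495) = 0.6454.
(b) OCl⁻ = (1 − 0.6454) × 2.18 ppm = 0.7731 ppm.

(a) 4.92 kg; (b) 0.773 ppm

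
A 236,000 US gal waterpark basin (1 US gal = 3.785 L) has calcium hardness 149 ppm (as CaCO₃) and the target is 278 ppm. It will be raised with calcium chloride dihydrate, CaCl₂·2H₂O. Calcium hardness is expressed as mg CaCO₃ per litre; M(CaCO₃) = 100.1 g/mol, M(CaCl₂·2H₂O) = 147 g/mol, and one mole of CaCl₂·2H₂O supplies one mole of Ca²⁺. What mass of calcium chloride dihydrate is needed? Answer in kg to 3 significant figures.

Volume: 236,000 US gal × 3.785 L/gal = 893,260 L.
Hardness to add: (278 − 149) = 129 mg/L as CaCO₃ × 893,260 L = 115,200 g as CaCO₃.
Moles of Ca²⁺ (1 mol Ca²⁺ ≡ 1 mol CaCO₃): 115,200 / 100.1 g/mol = 1151 mol.
Mass of CaCl₂·2H₂O: 1151 × 147 = 169,200 g.

169 kg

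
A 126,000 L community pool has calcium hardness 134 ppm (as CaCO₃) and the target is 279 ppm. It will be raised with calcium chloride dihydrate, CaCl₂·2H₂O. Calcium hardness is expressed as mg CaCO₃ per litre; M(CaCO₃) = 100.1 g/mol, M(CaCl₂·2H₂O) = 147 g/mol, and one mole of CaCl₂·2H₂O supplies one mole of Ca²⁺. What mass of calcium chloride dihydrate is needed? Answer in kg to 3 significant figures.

Hardness to add: (279 − 134) = 145 mg/L as CaCO₃ × 126,000 L = 18,270 g as CaCO₃.
Moles of Ca²⁺ (1 mol Ca²⁺ ≡ 1 mol CaCO₃): 18,270 / 100.1 g/mol = 182.5 mol.
Mass of CaCl₂·2H₂O: 182.5 × 147 = 26,830 g.

26.8 kg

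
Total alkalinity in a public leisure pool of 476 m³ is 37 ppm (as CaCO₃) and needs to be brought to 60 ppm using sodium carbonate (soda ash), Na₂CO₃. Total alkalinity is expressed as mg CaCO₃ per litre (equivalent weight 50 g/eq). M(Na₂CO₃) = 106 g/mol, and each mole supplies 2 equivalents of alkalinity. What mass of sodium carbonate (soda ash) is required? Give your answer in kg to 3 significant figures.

11.6 kg

Volume: 476 m³ = 476,000 L.
Alkalinity to add: (60 − 37) = 23 mg/L as CaCO₃ × 476,000 L = 10,950 g as CaCO₃.
Equivalents: 10,950 g ÷ 50 g/eq = 219 eq.
Each mole of Na₂CO₃ supplies 2 eq, so 219 / 2 = 109.5 mol.
Mass: 109.5 mol × 106 g/mol = 11,600 g.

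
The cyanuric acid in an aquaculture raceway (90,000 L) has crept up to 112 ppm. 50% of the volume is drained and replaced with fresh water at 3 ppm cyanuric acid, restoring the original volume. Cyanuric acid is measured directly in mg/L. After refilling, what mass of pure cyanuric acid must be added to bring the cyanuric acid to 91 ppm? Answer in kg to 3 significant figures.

3.02 kg

After draining 50% and refilling: 112 × 0.50 + 3 × 0.50 = 57.5 ppm.
Deficit to target: 91 − 57.5 = 33.5 mg/L.
Mass: 33.5 mg/L × 90,000 L = 3015 g cyanuric acid.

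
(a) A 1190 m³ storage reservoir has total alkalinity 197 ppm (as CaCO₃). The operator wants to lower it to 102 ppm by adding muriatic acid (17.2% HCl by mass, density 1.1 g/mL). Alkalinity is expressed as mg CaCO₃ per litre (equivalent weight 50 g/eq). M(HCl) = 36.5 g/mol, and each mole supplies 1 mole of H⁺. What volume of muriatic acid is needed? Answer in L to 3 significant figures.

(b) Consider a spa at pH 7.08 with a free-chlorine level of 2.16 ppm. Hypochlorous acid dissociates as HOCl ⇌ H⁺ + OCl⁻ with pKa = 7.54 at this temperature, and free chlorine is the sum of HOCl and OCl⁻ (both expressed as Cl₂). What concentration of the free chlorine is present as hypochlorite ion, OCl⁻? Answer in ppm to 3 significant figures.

(a) 436 L; (b) 0.556 ppm

(a) Volume: 1190 m³ = 1,190,000 L.
(a) Alkalinity to neutralize: (197 − 102) = 95 mg/L as CaCO₃ × 1,190,000 L = 113,000 g as CaCO₃.
(a) Equivalents of H⁺ required: 113,000 ÷ 50 g/eq = 2261 eq = 2261 mol HCl.
(a) Mass of HCl: 2261 × 36.5 = 82,530 g.
(a) Mass of 17.2% solution: 82,530 / 0.172 = 479,800 g.
(a) Volume: 479,800 g ÷ 1.1 g/mL = 436,200 mL.

(b) [OCl⁻]/[HOCl] = 10^(pH − pKa) = 10^(7.08 − 7.54) = 10^-0.46 = 0.3467.
(b) Fraction as HOCl = 1 / (1 + 0.3467) = 0.7425.
(b) OCl⁻ = (1 − 0.7425) × 2.16 ppm = 0.5561 ppm.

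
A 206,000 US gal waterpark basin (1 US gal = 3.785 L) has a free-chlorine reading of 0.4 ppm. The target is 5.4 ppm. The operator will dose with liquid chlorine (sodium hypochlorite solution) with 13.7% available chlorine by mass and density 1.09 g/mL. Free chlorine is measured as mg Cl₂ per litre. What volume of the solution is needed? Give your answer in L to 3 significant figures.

Volume: 206,000 US gal × 3.785 L/gal = 779,710 L.
Chlorine deficit: 5.4 − 0.4 = 5 ppm = 5 mg/L as Cl₂.
Cl₂ equivalent needed: 5 mg/L × 779,710 L = 3,899,000 mg = 3899 g.
Product at 13.7% available chlorine: 3899 / 0.137 = 28,460 g.
Volume at density 1.09 g/mL: 28,460 g ÷ 1.09 g/mL = 26,110 mL.

26.1 L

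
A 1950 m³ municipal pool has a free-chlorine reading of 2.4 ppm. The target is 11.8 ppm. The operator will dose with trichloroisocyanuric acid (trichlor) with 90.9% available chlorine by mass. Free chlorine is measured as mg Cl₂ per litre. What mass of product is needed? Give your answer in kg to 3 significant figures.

Volume: 1950 m³ = 1,950,000 L.
Chlorine deficit: 11.8 − 2.4 = 9.4 ppm = 9.4 mg/L as Cl₂.
Cl₂ equivalent needed: 9.4 mg/L × 1,950,000 L = 18,330,000 mg = 18,330 g.
Product at 90.9% available chlorine: 18,330 / 0.909 = 20,170 g.

20.2 kg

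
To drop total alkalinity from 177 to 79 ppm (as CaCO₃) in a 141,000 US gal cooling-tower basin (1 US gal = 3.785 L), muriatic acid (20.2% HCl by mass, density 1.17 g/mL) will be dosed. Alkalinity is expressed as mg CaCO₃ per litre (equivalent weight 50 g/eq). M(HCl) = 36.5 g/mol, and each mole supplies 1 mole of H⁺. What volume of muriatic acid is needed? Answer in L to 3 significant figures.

Volume: 141,000 US gal × 3.785 L/gal = 533,685 L.
Alkalinity to neutralize: (177 − 79) = 98 mg/L as CaCO₃ × 533,685 L = 52,300 g as CaCO₃.
Equivalents of H⁺ required: 52,300 ÷ 50 g/eq = 1046 eq = 1046 mol HCl.
Mass of HCl: 1046 × 36.5 = 38,180 g.
Mass of 20.2% solution: 38,180 / 0.202 = 189,000 g.
Volume: 189,000 g ÷ 1.17 g/mL = 161,500 mL.

162 L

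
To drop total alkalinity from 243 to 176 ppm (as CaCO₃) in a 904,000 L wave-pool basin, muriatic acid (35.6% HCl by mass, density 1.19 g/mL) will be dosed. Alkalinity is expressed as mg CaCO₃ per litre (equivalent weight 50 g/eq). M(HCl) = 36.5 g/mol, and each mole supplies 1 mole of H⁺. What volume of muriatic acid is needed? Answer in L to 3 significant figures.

104 L

Alkalinity to neutralize: (243 − 176) = 67 mg/L as CaCO₃ × 904,000 L = 60,570 g as CaCO₃.
Equivalents of H⁺ required: 60,570 ÷ 50 g/eq = 1211 eq = 1211 mol HCl.
Mass of HCl: 1211 × 36.5 = 44,210 g.
Mass of 35.6% solution: 44,210 / 0.356 = 124,200 g.
Volume: 124,200 g ÷ 1.19 g/mL = 104,400 mL.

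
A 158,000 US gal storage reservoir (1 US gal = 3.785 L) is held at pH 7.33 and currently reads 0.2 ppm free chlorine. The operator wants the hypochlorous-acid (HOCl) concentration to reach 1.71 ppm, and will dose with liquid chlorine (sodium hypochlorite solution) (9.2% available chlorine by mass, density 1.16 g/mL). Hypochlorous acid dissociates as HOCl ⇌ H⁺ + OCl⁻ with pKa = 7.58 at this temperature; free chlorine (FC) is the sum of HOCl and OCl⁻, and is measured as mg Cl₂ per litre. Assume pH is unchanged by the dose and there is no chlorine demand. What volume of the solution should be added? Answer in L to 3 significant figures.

13.9 L

Volume: 158,000 US gal × 3.785 L/gal = 598,030 L.
[OCl⁻]/[HOCl] = 10^(pH − pKa) = 10^(7.33 − 7.58) = 0.5623; fraction as HOCl = 1/(1 + 0.5623) = 0.6401.
Free chlorine required for 1.71 ppm HOCl: 1.71 / 0.6401 = 2.672 ppm.
FC to add: 2.672 − 0.2 = 2.472 mg/L as Cl₂.
Cl₂ equivalent: 2.472 mg/L × 598,030 L = 1478 g.
Product at 9.2% available Cl: 1478 / 0.092 = 16,070 g.
Volume: 16,070 g ÷ 1.16 g/mL = 13,850 mL.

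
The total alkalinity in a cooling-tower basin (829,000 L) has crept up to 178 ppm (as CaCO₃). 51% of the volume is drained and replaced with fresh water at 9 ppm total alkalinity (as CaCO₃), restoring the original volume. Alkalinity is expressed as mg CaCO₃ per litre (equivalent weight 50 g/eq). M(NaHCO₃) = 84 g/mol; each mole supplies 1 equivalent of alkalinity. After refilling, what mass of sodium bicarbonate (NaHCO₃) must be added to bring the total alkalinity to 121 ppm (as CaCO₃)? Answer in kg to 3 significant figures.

40.7 kg

After draining 51% and refilling: 178 × 0.49 + 9 × 0.51 = 91.81 ppm.
Deficit to target: 121 − 91.81 = 29.19 mg/L.
As CaCO₃: 29.19 mg/L × 829,000 L = 24,200 g; ÷ 50 g/eq ÷ 1 = 484 mol NaHCO₃.
Mass: 484 × 84 = 40,650 g.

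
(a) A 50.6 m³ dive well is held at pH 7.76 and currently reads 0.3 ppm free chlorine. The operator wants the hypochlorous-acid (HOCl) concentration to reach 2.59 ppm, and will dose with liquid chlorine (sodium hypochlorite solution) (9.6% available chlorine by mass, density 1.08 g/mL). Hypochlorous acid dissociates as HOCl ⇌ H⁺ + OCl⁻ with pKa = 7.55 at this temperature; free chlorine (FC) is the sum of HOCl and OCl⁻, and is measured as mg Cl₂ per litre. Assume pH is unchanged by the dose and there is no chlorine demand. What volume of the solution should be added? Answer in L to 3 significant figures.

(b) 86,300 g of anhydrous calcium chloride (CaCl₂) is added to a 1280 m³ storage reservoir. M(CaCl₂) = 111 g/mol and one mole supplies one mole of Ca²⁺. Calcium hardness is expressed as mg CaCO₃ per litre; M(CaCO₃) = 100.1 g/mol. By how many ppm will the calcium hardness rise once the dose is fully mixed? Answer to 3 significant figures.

(a) Volume: 50.6 m³ = 50,600 L.
(a) [OCl⁻]/[HOCl] = 10^(pH − pKa) = 10^(7.76 − 7.55) = 1.622; fraction as HOCl = 1/(1 + 1.622) = 0.3814.
(a) Free chlorine required for 2.59 ppm HOCl: 2.59 / 0.3814 = 6.79 ppm.
(a) FC to add: 6.79 − 0.3 = 6.49 mg/L as Cl₂.
(a) Cl₂ equivalent: 6.49 mg/L × 50,600 L = 328.4 g.
(a) Product at 9.6% available Cl: 328.4 / 0.096 = 3421 g.
(a) Volume: 3421 g ÷ 1.08 g/mL = 3168 mL.

(b) Volume: 1280 m³ = 1,280,000 L.
(b) Moles of Ca²⁺: 86,300 g ÷ 111 g/mol = 777.5 mol.
(b) As CaCO₃: 777.5 mol × 100.1 g/mol = 77,830 g.
(b) Rise: 77,830 g / 1,280,000 L × 1000 = 60.8 mg/L.

(a) 3.17 L; (b) 60.8 ppm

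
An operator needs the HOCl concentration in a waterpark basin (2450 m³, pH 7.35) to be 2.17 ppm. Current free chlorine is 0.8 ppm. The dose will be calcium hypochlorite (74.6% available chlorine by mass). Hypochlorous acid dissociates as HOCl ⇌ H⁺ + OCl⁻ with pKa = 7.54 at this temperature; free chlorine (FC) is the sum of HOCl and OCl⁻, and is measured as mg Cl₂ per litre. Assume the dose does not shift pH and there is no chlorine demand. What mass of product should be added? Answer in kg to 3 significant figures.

9.10 kg

Volume: 2450 m³ = 2,450,000 L.
[OCl⁻]/[HOCl] = 10^(pH − pKa) = 10^(7.35 − 7.54) = 0.6457; fraction as HOCl = 1/(1 + 0.6457) = 0.6077.
Free chlorine required for 2.17 ppm HOCl: 2.17 / 0.6077 = 3.571 ppm.
FC to add: 3.571 − 0.8 = 2.771 mg/L as Cl₂.
Cl₂ equivalent: 2.771 mg/L × 2,450,000 L = 6789 g.
Product at 74.6% available Cl: 6789 / 0.746 = 9101 g.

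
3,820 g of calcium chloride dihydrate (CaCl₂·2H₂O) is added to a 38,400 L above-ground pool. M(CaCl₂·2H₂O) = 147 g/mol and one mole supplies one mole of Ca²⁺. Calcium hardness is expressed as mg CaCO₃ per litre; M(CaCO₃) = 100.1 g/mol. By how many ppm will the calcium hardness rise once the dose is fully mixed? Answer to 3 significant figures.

67.7 ppm

Moles of Ca²⁺: 3,820 g ÷ 147 g/mol = 25.99 mol.
As CaCO₃: 25.99 mol × 100.1 g/mol = 2601 g.
Rise: 2601 g / 38,400 L × 1000 = 67.74 mg/L.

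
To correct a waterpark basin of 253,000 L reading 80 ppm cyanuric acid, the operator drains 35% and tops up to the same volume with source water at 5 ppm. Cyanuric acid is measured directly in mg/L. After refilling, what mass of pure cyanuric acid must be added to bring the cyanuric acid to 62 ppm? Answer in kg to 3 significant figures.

2.09 kg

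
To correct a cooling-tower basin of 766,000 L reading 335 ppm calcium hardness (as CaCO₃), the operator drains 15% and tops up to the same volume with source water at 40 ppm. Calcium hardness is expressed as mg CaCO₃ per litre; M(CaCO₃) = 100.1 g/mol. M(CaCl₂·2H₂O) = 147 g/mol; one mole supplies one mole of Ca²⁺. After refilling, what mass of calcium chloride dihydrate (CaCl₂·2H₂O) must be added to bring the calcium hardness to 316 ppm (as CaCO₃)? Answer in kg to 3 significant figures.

28.4 kg

After draining 15% and refilling: 335 × 0.85 + 40 × 0.15 = 290.75 ppm.
Deficit to target: 316 − 290.75 = 25.25 mg/L.
As CaCO₃: 25.25 mg/L × 766,000 L = 19,340 g; ÷ 100.1 = 193.2 mol Ca²⁺.
Mass: 193.2 × 147 = 28,400 g.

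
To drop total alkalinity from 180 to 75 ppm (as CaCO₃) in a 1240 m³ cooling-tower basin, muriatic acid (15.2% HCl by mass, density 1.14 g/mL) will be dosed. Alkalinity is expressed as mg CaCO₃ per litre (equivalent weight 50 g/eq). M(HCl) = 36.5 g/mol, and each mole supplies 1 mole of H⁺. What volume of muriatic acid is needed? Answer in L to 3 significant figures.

549 L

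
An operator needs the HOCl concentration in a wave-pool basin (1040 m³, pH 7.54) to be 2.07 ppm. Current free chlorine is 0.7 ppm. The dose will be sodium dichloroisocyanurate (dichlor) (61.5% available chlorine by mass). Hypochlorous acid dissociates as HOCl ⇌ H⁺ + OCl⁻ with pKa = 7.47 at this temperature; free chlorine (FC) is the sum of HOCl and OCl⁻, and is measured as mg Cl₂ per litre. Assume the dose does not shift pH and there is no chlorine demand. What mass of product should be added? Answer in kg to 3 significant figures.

Volume: 1040 m³ = 1,040,000 L.
[OCl⁻]/[HOCl] = 10^(pH − pKa) = 10^(7.54 − 7.47) = 1.175; fraction as HOCl = 1/(1 + 1.175) = 0.4598.
Free chlorine required for 2.07 ppm HOCl: 2.07 / 0.4598 = 4.502 ppm.
FC to add: 4.502 − 0.7 = 3.802 mg/L as Cl₂.
Cl₂ equivalent: 3.802 mg/L × 1,040,000 L = 3954 g.
Product at 61.5% available Cl: 3954 / 0.615 = 6429 g.

6.43 kg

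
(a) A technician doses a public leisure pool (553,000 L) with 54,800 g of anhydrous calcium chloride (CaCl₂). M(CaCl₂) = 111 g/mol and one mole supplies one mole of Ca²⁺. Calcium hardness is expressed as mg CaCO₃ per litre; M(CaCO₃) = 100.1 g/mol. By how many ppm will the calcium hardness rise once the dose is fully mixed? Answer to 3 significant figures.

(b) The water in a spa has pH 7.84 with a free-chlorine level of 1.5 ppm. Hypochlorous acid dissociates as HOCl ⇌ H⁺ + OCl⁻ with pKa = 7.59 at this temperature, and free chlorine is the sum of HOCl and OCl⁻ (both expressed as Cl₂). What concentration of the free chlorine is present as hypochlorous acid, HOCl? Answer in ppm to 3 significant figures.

(a) Moles of Ca²⁺: 54,800 g ÷ 111 g/mol = 493.7 mol.
(a) As CaCO₃: 493.7 mol × 100.1 g/mol = 49,420 g.
(a) Rise: 49,420 g / 553,000 L × 1000 = 89.36 mg/L.

(b) [OCl⁻]/[HOCl] = 10^(pH − pKa) = 10^(7.84 − 7.59) = 10^0.25 = 1.778.
(b) Fraction as HOCl = 1 / (1 + 1.778) = 0.3599.
(b) HOCl = 0.3599 × 1.5 ppm = 0.5399 ppm.

(a) 89.4 ppm; (b) 0.540 ppm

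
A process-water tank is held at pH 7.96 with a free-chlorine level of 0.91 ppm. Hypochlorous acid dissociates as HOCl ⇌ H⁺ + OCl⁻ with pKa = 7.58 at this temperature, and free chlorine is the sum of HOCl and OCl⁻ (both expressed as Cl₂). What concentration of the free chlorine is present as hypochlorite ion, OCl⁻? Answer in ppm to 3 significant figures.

[OCl⁻]/[HOCl] = 10^(pH − pKa) = 10^(7.96 − 7.58) = 10^0.38 = 2.399.
Fraction as HOCl = 1 / (1 + 2.399) = 0.2942.
OCl⁻ = (1 − 0.2942) × 0.91 ppm = 0.6423 ppm.

0.642 ppm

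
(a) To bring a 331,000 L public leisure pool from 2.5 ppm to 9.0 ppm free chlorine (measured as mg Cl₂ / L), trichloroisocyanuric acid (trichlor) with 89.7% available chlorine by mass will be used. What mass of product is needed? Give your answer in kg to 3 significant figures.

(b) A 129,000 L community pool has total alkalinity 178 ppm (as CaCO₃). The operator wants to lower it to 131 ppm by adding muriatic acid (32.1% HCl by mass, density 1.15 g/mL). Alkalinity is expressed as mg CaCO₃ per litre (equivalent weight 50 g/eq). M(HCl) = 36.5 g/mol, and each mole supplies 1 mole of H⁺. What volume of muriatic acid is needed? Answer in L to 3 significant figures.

(a) 2.40 kg; (b) 12.0 L

(a) Chlorine deficit: 9.0 − 2.5 = 6.5 ppm = 6.5 mg/L as Cl₂.
(a) Cl₂ equivalent needed: 6.5 mg/L × 331,000 L = 2,152,000 mg = 2152 g.
(a) Product at 89.7% available chlorine: 2152 / 0.897 = 2399 g.

(b) Alkalinity to neutralize: (178 − 131) = 47 mg/L as CaCO₃ × 129,000 L = 6063 g as CaCO₃.
(b) Equivalents of H⁺ required: 6063 ÷ 50 g/eq = 121.3 eq = 121.3 mol HCl.
(b) Mass of HCl: 121.3 × 36.5 = 4426 g.
(b) Mass of 32.1% solution: 4426 / 0.321 = 13,790 g.
(b) Volume: 13,790 g ÷ 1.15 g/mL = 11,990 mL.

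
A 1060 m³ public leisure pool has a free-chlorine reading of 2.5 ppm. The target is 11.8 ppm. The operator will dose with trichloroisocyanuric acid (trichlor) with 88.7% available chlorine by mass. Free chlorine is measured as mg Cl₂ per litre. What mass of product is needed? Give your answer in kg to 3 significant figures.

Volume: 1060 m³ = 1,060,000 L.
Chlorine deficit: 11.8 − 2.5 = 9.3 ppm = 9.3 mg/L as Cl₂.
Cl₂ equivalent needed: 9.3 mg/L × 1,060,000 L = 9,858,000 mg = 9858 g.
Product at 88.7% available chlorine: 9858 / 0.887 = 11,110 g.

11.1 kg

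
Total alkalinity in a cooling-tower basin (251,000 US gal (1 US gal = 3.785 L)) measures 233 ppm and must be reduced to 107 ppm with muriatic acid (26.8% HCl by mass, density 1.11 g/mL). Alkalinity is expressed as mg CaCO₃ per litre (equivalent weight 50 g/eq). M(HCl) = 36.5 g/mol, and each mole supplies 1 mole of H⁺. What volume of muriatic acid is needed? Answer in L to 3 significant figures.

294 L

Volume: 251,000 US gal × 3.785 L/gal = 950,035 L.
Alkalinity to neutralize: (233 − 107) = 126 mg/L as CaCO₃ × 950,035 L = 119,700 g as CaCO₃.
Equivalents of H⁺ required: 119,700 ÷ 50 g/eq = 2394 eq = 2394 mol HCl.
Mass of HCl: 2394 × 36.5 = 87,380 g.
Mass of 26.8% solution: 87,380 / 0.268 = 326,100 g.
Volume: 326,100 g ÷ 1.11 g/mL = 293,700 mL.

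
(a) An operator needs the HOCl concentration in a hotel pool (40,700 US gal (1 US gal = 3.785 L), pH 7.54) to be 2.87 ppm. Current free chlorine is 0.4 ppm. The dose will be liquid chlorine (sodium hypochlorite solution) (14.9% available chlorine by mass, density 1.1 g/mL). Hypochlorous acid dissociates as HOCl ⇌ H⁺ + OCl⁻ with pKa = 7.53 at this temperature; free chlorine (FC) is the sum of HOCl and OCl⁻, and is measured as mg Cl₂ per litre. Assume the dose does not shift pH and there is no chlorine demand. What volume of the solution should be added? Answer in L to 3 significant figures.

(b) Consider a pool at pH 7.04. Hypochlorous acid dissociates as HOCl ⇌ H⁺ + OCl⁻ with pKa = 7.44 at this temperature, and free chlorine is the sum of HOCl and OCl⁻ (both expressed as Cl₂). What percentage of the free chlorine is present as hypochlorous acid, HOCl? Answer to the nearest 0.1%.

(a) Volume: 40,700 US gal × 3.785 L/gal = 154,050 L.
(a) [OCl⁻]/[HOCl] = 10^(pH − pKa) = 10^(7.54 − 7.53) = 1.023; fraction as HOCl = 1/(1 + 1.023) = 0.4942.
(a) Free chlorine required for 2.87 ppm HOCl: 2.87 / 0.4942 = 5.807 ppm.
(a) FC to add: 5.807 − 0.4 = 5.407 mg/L as Cl₂.
(a) Cl₂ equivalent: 5.407 mg/L × 154,050 L = 832.9 g.
(a) Product at 14.9% available Cl: 832.9 / 0.149 = 5590 g.
(a) Volume: 5590 g ÷ 1.1 g/mL = 5082 mL.

(b) [OCl⁻]/[HOCl] = 10^(pH − pKa) = 10^(7.04 − 7.44) = 10^-0.40 = 0.3981.
(b) Fraction as HOCl = 1 / (1 + 0.3981) = 0.7153.

(a) 5.08 L; (b) 71.5%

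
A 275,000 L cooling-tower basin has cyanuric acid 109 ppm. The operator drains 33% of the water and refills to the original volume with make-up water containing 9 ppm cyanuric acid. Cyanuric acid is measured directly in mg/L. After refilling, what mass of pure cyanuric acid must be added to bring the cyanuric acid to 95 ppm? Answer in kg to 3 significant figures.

5.23 kg

After draining 33% and refilling: 109 × 0.67 + 9 × 0.33 = 76 ppm.
Deficit to target: 95 − 76 = 19 mg/L.
Mass: 19 mg/L × 275,000 L = 5225 g cyanuric acid.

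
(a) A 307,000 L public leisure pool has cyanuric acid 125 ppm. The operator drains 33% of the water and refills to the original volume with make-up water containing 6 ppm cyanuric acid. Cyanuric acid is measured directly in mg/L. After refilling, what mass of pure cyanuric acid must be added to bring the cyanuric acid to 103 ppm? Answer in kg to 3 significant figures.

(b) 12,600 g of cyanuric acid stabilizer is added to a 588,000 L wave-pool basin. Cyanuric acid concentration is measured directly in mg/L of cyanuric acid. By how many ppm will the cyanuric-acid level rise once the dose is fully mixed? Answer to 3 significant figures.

(a) After draining 33% and refilling: 125 × 0.67 + 6 × 0.33 = 85.73 ppm.
(a) Deficit to target: 103 − 85.73 = 17.27 mg/L.
(a) Mass: 17.27 mg/L × 307,000 L = 5302 g cyanuric acid.

(b) Rise: 12,600 g / 588,000 L × 1000 = 21.43 mg/L.

(a) 5.30 kg; (b) 21.4 ppm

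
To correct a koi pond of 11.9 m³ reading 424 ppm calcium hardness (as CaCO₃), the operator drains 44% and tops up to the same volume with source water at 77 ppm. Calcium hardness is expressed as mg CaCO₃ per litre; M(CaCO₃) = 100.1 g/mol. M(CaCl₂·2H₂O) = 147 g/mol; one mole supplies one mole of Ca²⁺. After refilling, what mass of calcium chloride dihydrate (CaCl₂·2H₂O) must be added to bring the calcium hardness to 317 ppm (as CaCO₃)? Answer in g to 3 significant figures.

Volume: 11.9 m³ = 11,900 L.
After draining 44% and refilling: 424 × 0.56 + 77 × 0.44 = 271.32 ppm.
Deficit to target: 317 − 271.32 = 45.68 mg/L.
As CaCO₃: 45.68 mg/L × 11,900 L = 543.6 g; ÷ 100.1 = 5.43 mol Ca²⁺.
Mass: 5.43 × 147 = 798.3 g.

798 g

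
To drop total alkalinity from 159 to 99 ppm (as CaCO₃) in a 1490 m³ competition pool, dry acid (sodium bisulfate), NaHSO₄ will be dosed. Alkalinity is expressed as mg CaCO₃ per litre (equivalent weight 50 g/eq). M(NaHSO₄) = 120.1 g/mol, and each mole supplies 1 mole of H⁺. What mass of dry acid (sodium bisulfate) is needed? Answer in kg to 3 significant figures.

215 kg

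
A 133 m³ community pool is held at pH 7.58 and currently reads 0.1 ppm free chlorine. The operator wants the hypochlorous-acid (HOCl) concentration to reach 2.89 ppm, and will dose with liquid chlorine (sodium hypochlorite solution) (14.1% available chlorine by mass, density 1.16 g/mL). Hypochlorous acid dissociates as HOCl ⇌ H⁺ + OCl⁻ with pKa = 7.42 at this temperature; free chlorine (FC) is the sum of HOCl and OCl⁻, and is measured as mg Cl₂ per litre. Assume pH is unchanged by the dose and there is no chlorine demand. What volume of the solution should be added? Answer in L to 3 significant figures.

5.67 L

Volume: 133 m³ = 133,000 L.
[OCl⁻]/[HOCl] = 10^(pH − pKa) = 10^(7.58 − 7.42) = 1.445; fraction as HOCl = 1/(1 + 1.445) = 0.4089.
Free chlorine required for 2.89 ppm HOCl: 2.89 / 0.4089 = 7.067 ppm.
FC to add: 7.067 − 0.1 = 6.967 mg/L as Cl₂.
Cl₂ equivalent: 6.967 mg/L × 133,000 L = 926.7 g.
Product at 14.1% available Cl: 926.7 / 0.141 = 6572 g.
Volume: 6572 g ÷ 1.16 g/mL = 5666 mL.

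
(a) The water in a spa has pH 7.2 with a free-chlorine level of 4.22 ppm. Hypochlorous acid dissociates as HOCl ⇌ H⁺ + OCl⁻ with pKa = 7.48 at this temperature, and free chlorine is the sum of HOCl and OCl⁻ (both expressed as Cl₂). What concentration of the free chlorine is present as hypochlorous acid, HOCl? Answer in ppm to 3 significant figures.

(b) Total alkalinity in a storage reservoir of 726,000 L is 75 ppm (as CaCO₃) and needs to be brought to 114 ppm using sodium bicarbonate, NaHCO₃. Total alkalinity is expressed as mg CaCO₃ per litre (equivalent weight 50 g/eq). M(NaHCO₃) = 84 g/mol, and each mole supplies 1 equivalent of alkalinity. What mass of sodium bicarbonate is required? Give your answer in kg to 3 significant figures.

(a) 2.77 ppm; (b) 47.6 kg

(a) [OCl⁻]/[HOCl] = 10^(pH − pKa) = 10^(7.2 − 7.48) = 10^-0.28 = 0.5248.
(a) Fraction as HOCl = 1 / (1 + 0.5248) = 0.6558.
(a) HOCl = 0.6558 × 4.22 ppm = 2.768 ppm.

(b) Alkalinity to add: (114 − 75) = 39 mg/L as CaCO₃ × 726,000 L = 28,310 g as CaCO₃.
(b) Equivalents: 28,310 g ÷ 50 g/eq = 566.3 eq.
(b) NaHCO₃ supplies 1 eq per mole → 566.3 mol.
(b) Mass: 566.3 mol × 84 g/mol = 47,570 g.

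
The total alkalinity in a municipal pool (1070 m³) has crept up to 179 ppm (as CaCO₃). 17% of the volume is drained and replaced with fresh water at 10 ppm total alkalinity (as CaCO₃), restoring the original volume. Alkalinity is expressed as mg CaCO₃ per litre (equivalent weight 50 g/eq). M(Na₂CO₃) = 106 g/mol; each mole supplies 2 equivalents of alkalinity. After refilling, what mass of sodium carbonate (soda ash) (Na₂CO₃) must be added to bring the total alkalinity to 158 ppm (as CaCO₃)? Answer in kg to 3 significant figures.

Volume: 1070 m³ = 1,070,000 L.
After draining 17% and refilling: 179 × 0.83 + 10 × 0.17 = 150.27 ppm.
Deficit to target: 158 − 150.27 = 7.73 mg/L.
As CaCO₃: 7.73 mg/L × 1,070,000 L = 8271 g; ÷ 50 g/eq ÷ 2 = 82.71 mol Na₂CO₃.
Mass: 82.71 × 106 = 8767 g.

8.77 kg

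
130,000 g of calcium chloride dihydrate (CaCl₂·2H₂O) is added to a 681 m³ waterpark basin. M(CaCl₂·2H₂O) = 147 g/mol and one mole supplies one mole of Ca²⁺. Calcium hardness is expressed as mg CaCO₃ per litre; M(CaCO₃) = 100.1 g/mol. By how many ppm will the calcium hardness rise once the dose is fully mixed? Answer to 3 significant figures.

Volume: 681 m³ = 681,000 L.
Moles of Ca²⁺: 130,000 g ÷ 147 g/mol = 884.4 mol.
As CaCO₃: 884.4 mol × 100.1 g/mol = 88,520 g.
Rise: 88,520 g / 681,000 L × 1000 = 130 mg/L.

130 ppm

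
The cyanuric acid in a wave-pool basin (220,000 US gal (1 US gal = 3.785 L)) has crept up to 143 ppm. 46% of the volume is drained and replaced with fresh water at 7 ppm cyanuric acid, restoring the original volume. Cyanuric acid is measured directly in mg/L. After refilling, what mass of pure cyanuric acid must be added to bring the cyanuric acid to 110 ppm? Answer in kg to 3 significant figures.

24.6 kg

Volume: 220,000 US gal × 3.785 L/gal = 832,700 L.
After draining 46% and refilling: 143 × 0.54 + 7 × 0.46 = 80.44 ppm.
Deficit to target: 110 − 80.44 = 29.56 mg/L.
Mass: 29.56 mg/L × 832,700 L = 24,610 g cyanuric acid.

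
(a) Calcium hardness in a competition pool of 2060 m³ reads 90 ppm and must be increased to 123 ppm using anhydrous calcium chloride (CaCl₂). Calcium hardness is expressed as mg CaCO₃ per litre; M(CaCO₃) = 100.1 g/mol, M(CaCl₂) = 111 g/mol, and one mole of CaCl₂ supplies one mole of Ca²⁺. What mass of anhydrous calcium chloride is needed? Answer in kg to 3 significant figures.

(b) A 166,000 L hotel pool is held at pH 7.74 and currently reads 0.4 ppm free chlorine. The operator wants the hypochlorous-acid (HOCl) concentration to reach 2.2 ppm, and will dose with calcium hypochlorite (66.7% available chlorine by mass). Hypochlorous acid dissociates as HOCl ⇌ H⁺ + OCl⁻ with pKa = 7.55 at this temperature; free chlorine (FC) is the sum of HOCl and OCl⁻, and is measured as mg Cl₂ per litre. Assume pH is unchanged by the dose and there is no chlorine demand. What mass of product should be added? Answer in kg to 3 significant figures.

(a) 75.4 kg; (b) 1.30 kg

(a) Volume: 2060 m³ = 2,060,000 L.
(a) Hardness to add: (123 − 90) = 33 mg/L as CaCO₃ × 2,060,000 L = 67,980 g as CaCO₃.
(a) Moles of Ca²⁺ (1 mol Ca²⁺ ≡ 1 mol CaCO₃): 67,980 / 100.1 g/mol = 679.1 mol.
(a) Mass of CaCl₂: 679.1 × 111 = 75,380 g.

(b) [OCl⁻]/[HOCl] = 10^(pH − pKa) = 10^(7.74 − 7.55) = 1.549; fraction as HOCl = 1/(1 + 1.549) = 0.3923.
(b) Free chlorine required for 2.2 ppm HOCl: 2.2 / 0.3923 = 5.607 ppm.
(b) FC to add: 5.607 − 0.4 = 5.207 mg/L as Cl₂.
(b) Cl₂ equivalent: 5.207 mg/L × 166,000 L = 864.4 g.
(b) Product at 66.7% available Cl: 864.4 / 0.667 = 1296 g.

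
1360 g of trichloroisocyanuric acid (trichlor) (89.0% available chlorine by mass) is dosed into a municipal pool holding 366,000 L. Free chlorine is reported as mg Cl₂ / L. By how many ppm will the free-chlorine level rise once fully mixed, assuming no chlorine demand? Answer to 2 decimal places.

Available chlorine delivered: 1360 g × 0.89 = 1210 g as Cl₂.
Concentration rise: 1210 g / 366,000 L = 3.307 mg/L = 3.31 ppm.

3.31 ppm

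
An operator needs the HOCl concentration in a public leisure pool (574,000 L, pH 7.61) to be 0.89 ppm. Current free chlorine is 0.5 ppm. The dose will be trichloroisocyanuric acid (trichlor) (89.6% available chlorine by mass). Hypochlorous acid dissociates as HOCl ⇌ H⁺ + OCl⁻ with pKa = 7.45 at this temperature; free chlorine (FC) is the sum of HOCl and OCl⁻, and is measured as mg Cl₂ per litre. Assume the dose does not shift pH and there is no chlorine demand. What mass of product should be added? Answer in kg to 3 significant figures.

[OCl⁻]/[HOCl] = 10^(pH − pKa) = 10^(7.61 − 7.45) = 1.445; fraction as HOCl = 1/(1 + 1.445) = 0.4089.
Free chlorine required for 0.89 ppm HOCl: 0.89 / 0.4089 = 2.176 ppm.
FC to add: 2.176 − 0.5 = 1.676 mg/L as Cl₂.
Cl₂ equivalent: 1.676 mg/L × 574,000 L = 962.3 g.
Product at 89.6% available Cl: 962.3 / 0.896 = 1074 g.

1.07 kg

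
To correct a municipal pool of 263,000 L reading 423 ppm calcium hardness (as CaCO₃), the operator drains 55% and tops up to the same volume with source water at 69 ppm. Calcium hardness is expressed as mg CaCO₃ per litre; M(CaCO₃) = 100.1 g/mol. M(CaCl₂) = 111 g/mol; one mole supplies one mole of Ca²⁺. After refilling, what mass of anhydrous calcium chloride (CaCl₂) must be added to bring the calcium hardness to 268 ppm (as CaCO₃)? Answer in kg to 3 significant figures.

After draining 55% and refilling: 423 × 0.45 + 69 × 0.55 = 228.3 ppm.
Deficit to target: 268 − 228.3 = 39.7 mg/L.
As CaCO₃: 39.7 mg/L × 263,000 L = 10,440 g; ÷ 100.1 = 104.3 mol Ca²⁺.
Mass: 104.3 × 111 = 11,580 g.

11.6 kg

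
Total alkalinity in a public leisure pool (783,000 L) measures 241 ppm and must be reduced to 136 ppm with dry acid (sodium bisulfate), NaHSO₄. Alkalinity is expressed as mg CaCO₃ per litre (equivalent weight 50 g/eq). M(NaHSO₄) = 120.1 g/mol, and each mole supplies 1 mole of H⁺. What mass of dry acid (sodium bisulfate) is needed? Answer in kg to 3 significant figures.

197 kg

Alkalinity to neutralize: (241 − 136) = 105 mg/L as CaCO₃ × 783,000 L = 82,220 g as CaCO₃.
Equivalents of H⁺ required: 82,220 ÷ 50 g/eq = 1644 eq = 1644 mol NaHSO₄.
Mass of NaHSO₄: 1644 × 120.1 = 197,500 g.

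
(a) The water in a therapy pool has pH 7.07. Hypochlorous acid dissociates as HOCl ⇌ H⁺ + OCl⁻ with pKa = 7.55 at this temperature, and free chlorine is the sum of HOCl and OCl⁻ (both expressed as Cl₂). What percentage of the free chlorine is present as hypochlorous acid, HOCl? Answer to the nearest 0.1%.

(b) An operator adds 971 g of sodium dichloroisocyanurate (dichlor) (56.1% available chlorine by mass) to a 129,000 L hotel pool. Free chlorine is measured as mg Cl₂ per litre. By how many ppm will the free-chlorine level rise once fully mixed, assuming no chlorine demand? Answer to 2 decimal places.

(a) [OCl⁻]/[HOCl] = 10^(pH − pKa) = 10^(7.07 − 7.55) = 10^-0.48 = 0.3311.
(a) Fraction as HOCl = 1 / (1 + 0.3311) = 0.7512.

(b) Available chlorine delivered: 971 g × 0.561 = 544.7 g as Cl₂.
(b) Concentration rise: 544.7 g / 129,000 L = 4.223 mg/L = 4.22 ppm.

(a) 75.1%; (b) 4.22 ppm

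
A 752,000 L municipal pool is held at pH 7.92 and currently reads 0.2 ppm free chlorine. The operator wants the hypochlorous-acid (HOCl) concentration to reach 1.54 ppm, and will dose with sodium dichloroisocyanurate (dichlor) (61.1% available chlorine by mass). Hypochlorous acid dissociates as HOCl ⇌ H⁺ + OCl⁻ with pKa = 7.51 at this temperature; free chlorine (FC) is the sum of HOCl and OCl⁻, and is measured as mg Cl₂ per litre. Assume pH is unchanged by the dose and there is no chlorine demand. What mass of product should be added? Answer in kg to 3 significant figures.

6.52 kg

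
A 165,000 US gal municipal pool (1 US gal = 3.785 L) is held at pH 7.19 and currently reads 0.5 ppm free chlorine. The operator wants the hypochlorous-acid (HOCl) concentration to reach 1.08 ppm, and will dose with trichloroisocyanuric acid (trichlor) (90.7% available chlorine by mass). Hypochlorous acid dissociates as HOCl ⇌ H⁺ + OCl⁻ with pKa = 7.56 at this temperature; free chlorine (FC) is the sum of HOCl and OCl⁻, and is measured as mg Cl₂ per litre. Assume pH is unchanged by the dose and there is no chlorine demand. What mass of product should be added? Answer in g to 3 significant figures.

717 g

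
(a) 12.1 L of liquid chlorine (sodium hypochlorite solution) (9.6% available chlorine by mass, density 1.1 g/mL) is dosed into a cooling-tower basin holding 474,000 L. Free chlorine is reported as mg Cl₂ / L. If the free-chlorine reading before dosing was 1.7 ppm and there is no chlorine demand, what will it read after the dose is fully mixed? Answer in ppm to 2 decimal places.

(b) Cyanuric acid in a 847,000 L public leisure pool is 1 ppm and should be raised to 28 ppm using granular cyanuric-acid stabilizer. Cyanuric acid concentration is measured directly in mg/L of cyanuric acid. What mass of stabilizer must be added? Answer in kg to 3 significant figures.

(a) 4.40 ppm; (b) 22.9 kg

(a) Mass of solution: 12.1 L × 1000 mL/L × 1.1 g/mL = 13,310 g.
(a) Available chlorine delivered: 13,310 g × 0.096 = 1278 g as Cl₂.
(a) Concentration rise: 1278 g / 474,000 L = 2.696 mg/L = 2.70 ppm.
(a) Final FC: 1.7 + 2.70 = 4.40 ppm.

(b) CYA to add: (28 − 1) = 27 mg/L × 847,000 L = 22,870 g cyanuric acid.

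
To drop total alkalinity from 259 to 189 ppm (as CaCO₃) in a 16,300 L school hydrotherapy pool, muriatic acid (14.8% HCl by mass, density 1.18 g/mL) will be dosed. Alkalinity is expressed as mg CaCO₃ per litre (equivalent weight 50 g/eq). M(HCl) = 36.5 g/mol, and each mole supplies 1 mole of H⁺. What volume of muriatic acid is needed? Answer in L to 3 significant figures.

4.77 L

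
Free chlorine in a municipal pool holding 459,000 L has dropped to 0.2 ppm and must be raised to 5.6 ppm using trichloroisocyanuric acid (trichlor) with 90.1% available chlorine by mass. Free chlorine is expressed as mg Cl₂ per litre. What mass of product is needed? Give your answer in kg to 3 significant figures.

Chlorine deficit: 5.6 − 0.2 = 5.4 ppm = 5.4 mg/L as Cl₂.
Cl₂ equivalent needed: 5.4 mg/L × 459,000 L = 2,479,000 mg = 2479 g.
Product at 90.1% available chlorine: 2479 / 0.901 = 2751 g.

2.75 kg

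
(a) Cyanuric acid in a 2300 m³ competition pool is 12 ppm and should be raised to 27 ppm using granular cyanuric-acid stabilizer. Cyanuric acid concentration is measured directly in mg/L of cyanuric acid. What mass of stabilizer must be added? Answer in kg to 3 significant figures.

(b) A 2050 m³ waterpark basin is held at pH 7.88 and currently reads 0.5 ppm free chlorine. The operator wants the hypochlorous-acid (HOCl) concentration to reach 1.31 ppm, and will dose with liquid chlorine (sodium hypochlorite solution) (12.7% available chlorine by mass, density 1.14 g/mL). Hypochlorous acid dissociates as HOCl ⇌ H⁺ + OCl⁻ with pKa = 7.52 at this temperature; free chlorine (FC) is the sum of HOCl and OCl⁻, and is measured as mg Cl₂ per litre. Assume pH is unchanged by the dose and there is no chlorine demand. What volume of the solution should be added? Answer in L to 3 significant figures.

(a) 34.5 kg; (b) 54.0 L

(a) Volume: 2300 m³ = 2,300,000 L.
(a) CYA to add: (27 − 12) = 15 mg/L × 2,300,000 L = 34,500 g cyanuric acid.

(b) Volume: 2050 m³ = 2,050,000 L.
(b) [OCl⁻]/[HOCl] = 10^(pH − pKa) = 10^(7.88 − 7.52) = 2.291; fraction as HOCl = 1/(1 + 2.291) = 0.3039.
(b) Free chlorine required for 1.31 ppm HOCl: 1.31 / 0.3039 = 4.311 ppm.
(b) FC to add: 4.311 − 0.5 = 3.811 mg/L as Cl₂.
(b) Cl₂ equivalent: 3.811 mg/L × 2,050,000 L = 7813 g.
(b) Product at 12.7% available Cl: 7813 / 0.127 = 61,520 g.
(b) Volume: 61,520 g ÷ 1.14 g/mL = 53,960 mL.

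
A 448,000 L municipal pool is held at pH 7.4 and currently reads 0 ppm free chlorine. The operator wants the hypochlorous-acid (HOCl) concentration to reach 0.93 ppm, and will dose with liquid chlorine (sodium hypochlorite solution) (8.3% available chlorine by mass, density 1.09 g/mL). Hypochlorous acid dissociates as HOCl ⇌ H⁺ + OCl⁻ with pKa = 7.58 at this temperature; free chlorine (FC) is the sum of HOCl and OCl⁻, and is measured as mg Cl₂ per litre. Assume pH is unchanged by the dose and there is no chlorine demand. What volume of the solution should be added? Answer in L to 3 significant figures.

7.65 L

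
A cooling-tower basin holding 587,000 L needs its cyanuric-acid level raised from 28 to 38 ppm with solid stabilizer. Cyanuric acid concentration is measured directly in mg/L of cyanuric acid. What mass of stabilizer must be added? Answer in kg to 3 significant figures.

CYA to add: (38 − 28) = 10 mg/L × 587,000 L = 5870 g cyanuric acid.

5.87 kg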